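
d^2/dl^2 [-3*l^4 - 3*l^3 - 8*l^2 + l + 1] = -36*l^2 - 18*l - 16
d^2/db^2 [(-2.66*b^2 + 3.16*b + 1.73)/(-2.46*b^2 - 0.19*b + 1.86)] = (-40.73268*b^3 + 10.210968*b^2 - 91.604988*b + 0.215102000000005)/(14.886936*b^6 + 3.449412*b^5 - 33.50151*b^4 - 5.209325*b^3 + 25.33041*b^2 + 1.971972*b - 6.434856)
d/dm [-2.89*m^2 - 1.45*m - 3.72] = -5.78*m - 1.45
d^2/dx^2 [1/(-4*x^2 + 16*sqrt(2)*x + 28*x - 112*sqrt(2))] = (x^2 - 7*x - 4*sqrt(2)*x - (-2*x + 4*sqrt(2) + 7)^2 + 28*sqrt(2))/(2*(x^2 - 7*x - 4*sqrt(2)*x + 28*sqrt(2))^3)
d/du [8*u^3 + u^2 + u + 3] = 24*u^2 + 2*u + 1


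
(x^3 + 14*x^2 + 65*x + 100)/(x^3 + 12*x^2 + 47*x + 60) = (x + 5)/(x + 3)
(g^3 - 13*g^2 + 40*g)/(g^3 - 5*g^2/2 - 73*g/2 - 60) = 2*g*(g - 5)/(2*g^2 + 11*g + 15)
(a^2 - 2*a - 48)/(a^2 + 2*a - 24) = (a - 8)/(a - 4)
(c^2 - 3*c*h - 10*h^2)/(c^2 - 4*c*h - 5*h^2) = (c + 2*h)/(c + h)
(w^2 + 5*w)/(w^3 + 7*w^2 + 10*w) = 1/(w + 2)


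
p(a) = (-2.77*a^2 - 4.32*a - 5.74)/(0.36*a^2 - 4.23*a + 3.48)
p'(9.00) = 30.50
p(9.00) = 49.54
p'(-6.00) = 0.30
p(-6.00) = -1.90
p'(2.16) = -0.64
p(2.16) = 7.04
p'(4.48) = 2.34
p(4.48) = 9.79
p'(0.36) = -10.72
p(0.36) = -3.82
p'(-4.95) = 0.33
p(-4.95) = -1.57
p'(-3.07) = 0.34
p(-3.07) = -0.94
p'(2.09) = -0.91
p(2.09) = 7.09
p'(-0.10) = -2.47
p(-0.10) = -1.37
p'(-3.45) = 0.34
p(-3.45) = -1.06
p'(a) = (4.23 - 0.72*a)*(-2.77*a^2 - 4.32*a - 5.74)/(0.36*a^2 - 4.23*a + 3.48)^2 + (-5.54*a - 4.32)/(0.36*a^2 - 4.23*a + 3.48)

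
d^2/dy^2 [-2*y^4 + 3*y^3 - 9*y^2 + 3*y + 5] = -24*y^2 + 18*y - 18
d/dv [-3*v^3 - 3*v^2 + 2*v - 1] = -9*v^2 - 6*v + 2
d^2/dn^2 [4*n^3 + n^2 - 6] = 24*n + 2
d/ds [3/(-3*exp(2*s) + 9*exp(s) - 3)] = (2*exp(s) - 3)*exp(s)/(exp(2*s) - 3*exp(s) + 1)^2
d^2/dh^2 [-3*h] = 0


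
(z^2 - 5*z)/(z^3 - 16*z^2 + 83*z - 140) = z/(z^2 - 11*z + 28)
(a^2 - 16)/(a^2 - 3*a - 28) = (a - 4)/(a - 7)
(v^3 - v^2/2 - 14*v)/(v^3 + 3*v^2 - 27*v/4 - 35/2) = 2*v*(v - 4)/(2*v^2 - v - 10)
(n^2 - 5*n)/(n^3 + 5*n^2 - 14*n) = (n - 5)/(n^2 + 5*n - 14)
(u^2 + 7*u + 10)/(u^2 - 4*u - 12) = (u + 5)/(u - 6)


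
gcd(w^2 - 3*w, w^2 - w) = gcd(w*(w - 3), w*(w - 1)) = w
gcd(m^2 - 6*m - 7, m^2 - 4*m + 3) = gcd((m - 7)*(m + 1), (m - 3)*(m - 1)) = 1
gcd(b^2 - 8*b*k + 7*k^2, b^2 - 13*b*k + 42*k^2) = b - 7*k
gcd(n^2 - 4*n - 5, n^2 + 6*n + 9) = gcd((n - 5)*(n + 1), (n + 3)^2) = 1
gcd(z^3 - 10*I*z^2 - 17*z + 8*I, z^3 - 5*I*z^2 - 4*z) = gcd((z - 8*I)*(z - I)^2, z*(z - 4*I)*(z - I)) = z - I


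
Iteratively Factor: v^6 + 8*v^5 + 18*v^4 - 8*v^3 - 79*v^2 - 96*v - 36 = (v + 3)*(v^5 + 5*v^4 + 3*v^3 - 17*v^2 - 28*v - 12) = (v + 3)^2*(v^4 + 2*v^3 - 3*v^2 - 8*v - 4) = (v - 2)*(v + 3)^2*(v^3 + 4*v^2 + 5*v + 2) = (v - 2)*(v + 1)*(v + 3)^2*(v^2 + 3*v + 2) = (v - 2)*(v + 1)*(v + 2)*(v + 3)^2*(v + 1)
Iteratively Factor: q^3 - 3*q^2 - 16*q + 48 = (q + 4)*(q^2 - 7*q + 12) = (q - 4)*(q + 4)*(q - 3)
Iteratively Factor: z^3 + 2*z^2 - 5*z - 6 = (z - 2)*(z^2 + 4*z + 3) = (z - 2)*(z + 3)*(z + 1)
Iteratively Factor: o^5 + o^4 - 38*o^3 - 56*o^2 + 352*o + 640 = (o - 5)*(o^4 + 6*o^3 - 8*o^2 - 96*o - 128) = (o - 5)*(o + 4)*(o^3 + 2*o^2 - 16*o - 32) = (o - 5)*(o + 2)*(o + 4)*(o^2 - 16) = (o - 5)*(o - 4)*(o + 2)*(o + 4)*(o + 4)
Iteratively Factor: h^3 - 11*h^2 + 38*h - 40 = (h - 2)*(h^2 - 9*h + 20) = (h - 4)*(h - 2)*(h - 5)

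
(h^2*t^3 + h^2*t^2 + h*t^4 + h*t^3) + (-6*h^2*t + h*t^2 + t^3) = h^2*t^3 + h^2*t^2 - 6*h^2*t + h*t^4 + h*t^3 + h*t^2 + t^3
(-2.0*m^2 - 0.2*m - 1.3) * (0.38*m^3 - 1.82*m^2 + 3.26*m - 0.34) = -0.76*m^5 + 3.564*m^4 - 6.65*m^3 + 2.394*m^2 - 4.17*m + 0.442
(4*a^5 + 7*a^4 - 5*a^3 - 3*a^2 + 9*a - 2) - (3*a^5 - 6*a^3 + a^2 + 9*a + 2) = a^5 + 7*a^4 + a^3 - 4*a^2 - 4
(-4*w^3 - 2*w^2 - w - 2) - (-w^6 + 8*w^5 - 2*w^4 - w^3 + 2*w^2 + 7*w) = w^6 - 8*w^5 + 2*w^4 - 3*w^3 - 4*w^2 - 8*w - 2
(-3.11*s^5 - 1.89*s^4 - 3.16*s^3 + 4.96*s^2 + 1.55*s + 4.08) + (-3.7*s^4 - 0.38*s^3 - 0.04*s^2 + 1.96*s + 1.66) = -3.11*s^5 - 5.59*s^4 - 3.54*s^3 + 4.92*s^2 + 3.51*s + 5.74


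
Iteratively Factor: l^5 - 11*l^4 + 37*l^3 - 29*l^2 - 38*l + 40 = (l - 1)*(l^4 - 10*l^3 + 27*l^2 - 2*l - 40) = (l - 2)*(l - 1)*(l^3 - 8*l^2 + 11*l + 20) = (l - 4)*(l - 2)*(l - 1)*(l^2 - 4*l - 5) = (l - 5)*(l - 4)*(l - 2)*(l - 1)*(l + 1)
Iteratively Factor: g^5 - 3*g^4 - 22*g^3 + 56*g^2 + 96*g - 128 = (g - 4)*(g^4 + g^3 - 18*g^2 - 16*g + 32) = (g - 4)^2*(g^3 + 5*g^2 + 2*g - 8) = (g - 4)^2*(g + 4)*(g^2 + g - 2) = (g - 4)^2*(g + 2)*(g + 4)*(g - 1)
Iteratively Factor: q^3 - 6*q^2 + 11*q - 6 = (q - 2)*(q^2 - 4*q + 3) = (q - 3)*(q - 2)*(q - 1)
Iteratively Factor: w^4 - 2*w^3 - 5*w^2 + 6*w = (w + 2)*(w^3 - 4*w^2 + 3*w) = (w - 1)*(w + 2)*(w^2 - 3*w) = (w - 3)*(w - 1)*(w + 2)*(w)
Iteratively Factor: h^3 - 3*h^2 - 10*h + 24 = (h - 4)*(h^2 + h - 6) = (h - 4)*(h - 2)*(h + 3)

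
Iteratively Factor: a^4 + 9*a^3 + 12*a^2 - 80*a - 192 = (a + 4)*(a^3 + 5*a^2 - 8*a - 48) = (a + 4)^2*(a^2 + a - 12) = (a + 4)^3*(a - 3)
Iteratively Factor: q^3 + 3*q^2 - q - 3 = (q + 1)*(q^2 + 2*q - 3) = (q + 1)*(q + 3)*(q - 1)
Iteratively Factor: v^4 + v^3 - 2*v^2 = (v)*(v^3 + v^2 - 2*v) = v*(v + 2)*(v^2 - v) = v^2*(v + 2)*(v - 1)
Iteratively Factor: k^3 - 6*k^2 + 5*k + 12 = (k - 3)*(k^2 - 3*k - 4) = (k - 4)*(k - 3)*(k + 1)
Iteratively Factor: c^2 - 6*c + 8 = (c - 4)*(c - 2)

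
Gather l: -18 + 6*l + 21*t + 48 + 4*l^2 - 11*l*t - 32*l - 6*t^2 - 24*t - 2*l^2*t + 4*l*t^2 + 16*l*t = l^2*(4 - 2*t) + l*(4*t^2 + 5*t - 26) - 6*t^2 - 3*t + 30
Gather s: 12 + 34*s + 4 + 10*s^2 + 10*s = 10*s^2 + 44*s + 16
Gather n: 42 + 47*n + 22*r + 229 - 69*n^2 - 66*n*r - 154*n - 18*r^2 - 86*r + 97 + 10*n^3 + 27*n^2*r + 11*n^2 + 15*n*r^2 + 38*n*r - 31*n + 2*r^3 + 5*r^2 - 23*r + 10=10*n^3 + n^2*(27*r - 58) + n*(15*r^2 - 28*r - 138) + 2*r^3 - 13*r^2 - 87*r + 378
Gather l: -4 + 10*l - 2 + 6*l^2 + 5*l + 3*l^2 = 9*l^2 + 15*l - 6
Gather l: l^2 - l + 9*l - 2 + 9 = l^2 + 8*l + 7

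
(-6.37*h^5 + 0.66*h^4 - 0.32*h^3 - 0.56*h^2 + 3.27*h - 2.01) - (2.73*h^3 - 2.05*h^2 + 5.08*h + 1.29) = -6.37*h^5 + 0.66*h^4 - 3.05*h^3 + 1.49*h^2 - 1.81*h - 3.3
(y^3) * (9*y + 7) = 9*y^4 + 7*y^3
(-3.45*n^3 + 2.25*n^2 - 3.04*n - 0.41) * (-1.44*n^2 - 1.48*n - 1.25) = 4.968*n^5 + 1.866*n^4 + 5.3601*n^3 + 2.2771*n^2 + 4.4068*n + 0.5125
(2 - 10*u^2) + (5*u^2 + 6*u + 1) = -5*u^2 + 6*u + 3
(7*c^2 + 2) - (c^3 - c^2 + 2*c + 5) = -c^3 + 8*c^2 - 2*c - 3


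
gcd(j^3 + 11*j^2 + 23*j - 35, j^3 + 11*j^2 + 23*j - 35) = j^3 + 11*j^2 + 23*j - 35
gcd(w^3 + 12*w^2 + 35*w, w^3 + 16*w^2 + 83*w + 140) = w^2 + 12*w + 35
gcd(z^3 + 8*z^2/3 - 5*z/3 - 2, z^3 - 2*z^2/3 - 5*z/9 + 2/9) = z^2 - z/3 - 2/3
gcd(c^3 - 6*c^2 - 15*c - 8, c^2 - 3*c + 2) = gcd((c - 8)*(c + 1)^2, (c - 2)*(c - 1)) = 1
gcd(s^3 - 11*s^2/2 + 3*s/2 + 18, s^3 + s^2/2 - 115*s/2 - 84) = s + 3/2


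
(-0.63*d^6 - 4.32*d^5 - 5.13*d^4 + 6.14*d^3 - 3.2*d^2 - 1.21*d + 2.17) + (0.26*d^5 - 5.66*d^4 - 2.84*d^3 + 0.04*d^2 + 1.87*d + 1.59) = -0.63*d^6 - 4.06*d^5 - 10.79*d^4 + 3.3*d^3 - 3.16*d^2 + 0.66*d + 3.76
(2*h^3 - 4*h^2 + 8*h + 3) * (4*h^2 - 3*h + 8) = 8*h^5 - 22*h^4 + 60*h^3 - 44*h^2 + 55*h + 24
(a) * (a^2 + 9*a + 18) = a^3 + 9*a^2 + 18*a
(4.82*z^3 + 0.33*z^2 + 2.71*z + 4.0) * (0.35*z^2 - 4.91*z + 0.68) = 1.687*z^5 - 23.5507*z^4 + 2.6058*z^3 - 11.6817*z^2 - 17.7972*z + 2.72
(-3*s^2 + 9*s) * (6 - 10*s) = 30*s^3 - 108*s^2 + 54*s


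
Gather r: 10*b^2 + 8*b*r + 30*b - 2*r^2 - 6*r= 10*b^2 + 30*b - 2*r^2 + r*(8*b - 6)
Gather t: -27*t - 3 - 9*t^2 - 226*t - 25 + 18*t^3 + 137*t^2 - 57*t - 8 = 18*t^3 + 128*t^2 - 310*t - 36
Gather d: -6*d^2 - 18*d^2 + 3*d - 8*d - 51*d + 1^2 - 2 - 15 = -24*d^2 - 56*d - 16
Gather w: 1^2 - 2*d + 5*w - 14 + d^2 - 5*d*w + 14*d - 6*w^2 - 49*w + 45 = d^2 + 12*d - 6*w^2 + w*(-5*d - 44) + 32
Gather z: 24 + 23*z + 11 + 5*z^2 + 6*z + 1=5*z^2 + 29*z + 36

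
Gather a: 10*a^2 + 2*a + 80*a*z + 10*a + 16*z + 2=10*a^2 + a*(80*z + 12) + 16*z + 2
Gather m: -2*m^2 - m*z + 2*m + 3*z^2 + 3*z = -2*m^2 + m*(2 - z) + 3*z^2 + 3*z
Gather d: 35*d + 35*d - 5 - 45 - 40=70*d - 90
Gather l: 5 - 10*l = 5 - 10*l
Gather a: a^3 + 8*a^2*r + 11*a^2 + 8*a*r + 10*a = a^3 + a^2*(8*r + 11) + a*(8*r + 10)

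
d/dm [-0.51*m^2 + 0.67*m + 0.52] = 0.67 - 1.02*m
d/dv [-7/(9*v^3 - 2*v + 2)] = 7*(27*v^2 - 2)/(9*v^3 - 2*v + 2)^2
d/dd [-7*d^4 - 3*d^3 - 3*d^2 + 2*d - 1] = -28*d^3 - 9*d^2 - 6*d + 2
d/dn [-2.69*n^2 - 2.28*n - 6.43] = -5.38*n - 2.28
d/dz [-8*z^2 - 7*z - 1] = -16*z - 7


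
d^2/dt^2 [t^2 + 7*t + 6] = 2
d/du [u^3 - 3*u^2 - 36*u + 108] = 3*u^2 - 6*u - 36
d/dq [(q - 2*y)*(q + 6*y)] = 2*q + 4*y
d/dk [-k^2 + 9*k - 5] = 9 - 2*k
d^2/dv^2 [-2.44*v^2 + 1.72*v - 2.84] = -4.88000000000000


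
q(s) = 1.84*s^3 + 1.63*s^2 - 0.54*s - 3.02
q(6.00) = 449.86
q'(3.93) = 97.53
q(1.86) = 13.45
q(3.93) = 131.72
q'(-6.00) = 178.62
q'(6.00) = 217.74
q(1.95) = 15.77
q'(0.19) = 0.28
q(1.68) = 9.40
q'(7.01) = 293.57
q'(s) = 5.52*s^2 + 3.26*s - 0.54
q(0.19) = -3.05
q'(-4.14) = 80.57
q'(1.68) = 20.52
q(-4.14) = -103.41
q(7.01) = 707.12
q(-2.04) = -10.76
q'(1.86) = 24.62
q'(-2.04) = 15.78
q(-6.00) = -338.54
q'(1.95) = 26.81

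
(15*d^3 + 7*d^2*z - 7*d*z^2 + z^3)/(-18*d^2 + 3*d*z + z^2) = (-5*d^2 - 4*d*z + z^2)/(6*d + z)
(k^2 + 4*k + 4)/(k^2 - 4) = (k + 2)/(k - 2)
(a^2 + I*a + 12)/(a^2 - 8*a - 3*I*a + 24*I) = (a + 4*I)/(a - 8)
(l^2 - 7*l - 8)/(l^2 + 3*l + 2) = (l - 8)/(l + 2)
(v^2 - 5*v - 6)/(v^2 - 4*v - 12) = (v + 1)/(v + 2)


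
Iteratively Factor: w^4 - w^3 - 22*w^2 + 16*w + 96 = (w - 3)*(w^3 + 2*w^2 - 16*w - 32) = (w - 3)*(w + 2)*(w^2 - 16) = (w - 4)*(w - 3)*(w + 2)*(w + 4)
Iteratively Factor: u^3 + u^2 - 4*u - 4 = (u + 2)*(u^2 - u - 2) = (u + 1)*(u + 2)*(u - 2)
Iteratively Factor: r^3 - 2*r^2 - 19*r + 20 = (r - 1)*(r^2 - r - 20) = (r - 5)*(r - 1)*(r + 4)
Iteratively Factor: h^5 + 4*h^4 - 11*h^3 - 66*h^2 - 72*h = (h)*(h^4 + 4*h^3 - 11*h^2 - 66*h - 72) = h*(h + 3)*(h^3 + h^2 - 14*h - 24) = h*(h + 2)*(h + 3)*(h^2 - h - 12) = h*(h + 2)*(h + 3)^2*(h - 4)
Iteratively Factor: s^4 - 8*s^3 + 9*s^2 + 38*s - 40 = (s - 5)*(s^3 - 3*s^2 - 6*s + 8) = (s - 5)*(s - 1)*(s^2 - 2*s - 8) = (s - 5)*(s - 1)*(s + 2)*(s - 4)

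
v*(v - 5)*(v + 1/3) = v^3 - 14*v^2/3 - 5*v/3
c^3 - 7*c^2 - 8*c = c*(c - 8)*(c + 1)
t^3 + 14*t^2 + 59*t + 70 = (t + 2)*(t + 5)*(t + 7)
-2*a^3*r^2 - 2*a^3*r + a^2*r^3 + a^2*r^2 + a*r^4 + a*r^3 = r*(-a + r)*(2*a + r)*(a*r + a)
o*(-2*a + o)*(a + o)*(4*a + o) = -8*a^3*o - 6*a^2*o^2 + 3*a*o^3 + o^4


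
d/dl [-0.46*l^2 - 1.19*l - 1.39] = -0.92*l - 1.19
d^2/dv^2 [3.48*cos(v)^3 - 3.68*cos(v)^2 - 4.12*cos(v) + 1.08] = 1.51*cos(v) + 7.36*cos(2*v) - 7.83*cos(3*v)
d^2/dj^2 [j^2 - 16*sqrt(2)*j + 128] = 2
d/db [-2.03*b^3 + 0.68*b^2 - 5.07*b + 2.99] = -6.09*b^2 + 1.36*b - 5.07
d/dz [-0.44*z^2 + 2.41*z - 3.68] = 2.41 - 0.88*z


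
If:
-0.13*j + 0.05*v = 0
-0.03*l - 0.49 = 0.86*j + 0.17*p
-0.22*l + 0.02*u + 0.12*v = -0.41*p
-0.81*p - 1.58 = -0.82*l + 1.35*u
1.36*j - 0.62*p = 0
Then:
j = -0.35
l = -2.09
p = -0.76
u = -1.98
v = -0.90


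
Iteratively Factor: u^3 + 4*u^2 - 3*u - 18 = (u - 2)*(u^2 + 6*u + 9) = (u - 2)*(u + 3)*(u + 3)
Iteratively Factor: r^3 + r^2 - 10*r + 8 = (r + 4)*(r^2 - 3*r + 2) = (r - 2)*(r + 4)*(r - 1)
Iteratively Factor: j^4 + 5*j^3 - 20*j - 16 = (j + 1)*(j^3 + 4*j^2 - 4*j - 16) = (j - 2)*(j + 1)*(j^2 + 6*j + 8) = (j - 2)*(j + 1)*(j + 2)*(j + 4)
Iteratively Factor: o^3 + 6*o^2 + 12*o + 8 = (o + 2)*(o^2 + 4*o + 4) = (o + 2)^2*(o + 2)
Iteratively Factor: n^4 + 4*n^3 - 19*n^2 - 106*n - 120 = (n + 4)*(n^3 - 19*n - 30) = (n + 3)*(n + 4)*(n^2 - 3*n - 10) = (n - 5)*(n + 3)*(n + 4)*(n + 2)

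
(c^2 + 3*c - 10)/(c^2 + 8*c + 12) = (c^2 + 3*c - 10)/(c^2 + 8*c + 12)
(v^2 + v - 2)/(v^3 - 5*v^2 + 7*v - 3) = (v + 2)/(v^2 - 4*v + 3)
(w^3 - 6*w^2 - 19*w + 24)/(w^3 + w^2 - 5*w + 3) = (w - 8)/(w - 1)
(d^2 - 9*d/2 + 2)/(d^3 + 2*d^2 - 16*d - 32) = (d - 1/2)/(d^2 + 6*d + 8)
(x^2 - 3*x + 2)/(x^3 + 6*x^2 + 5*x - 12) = (x - 2)/(x^2 + 7*x + 12)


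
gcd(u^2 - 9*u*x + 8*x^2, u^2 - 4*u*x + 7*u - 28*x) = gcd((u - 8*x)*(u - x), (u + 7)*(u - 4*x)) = 1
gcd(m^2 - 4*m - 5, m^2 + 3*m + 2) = m + 1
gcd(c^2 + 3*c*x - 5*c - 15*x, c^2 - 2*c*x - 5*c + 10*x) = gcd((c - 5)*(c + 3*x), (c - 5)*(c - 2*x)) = c - 5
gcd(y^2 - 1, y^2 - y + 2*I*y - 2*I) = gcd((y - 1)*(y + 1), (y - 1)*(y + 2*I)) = y - 1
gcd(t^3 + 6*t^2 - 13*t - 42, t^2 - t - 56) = t + 7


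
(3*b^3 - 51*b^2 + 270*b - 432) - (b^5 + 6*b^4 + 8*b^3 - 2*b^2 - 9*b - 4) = -b^5 - 6*b^4 - 5*b^3 - 49*b^2 + 279*b - 428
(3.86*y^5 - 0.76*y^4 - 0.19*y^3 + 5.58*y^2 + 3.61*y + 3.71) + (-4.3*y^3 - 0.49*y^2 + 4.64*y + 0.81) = 3.86*y^5 - 0.76*y^4 - 4.49*y^3 + 5.09*y^2 + 8.25*y + 4.52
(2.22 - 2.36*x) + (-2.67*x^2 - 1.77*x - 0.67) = -2.67*x^2 - 4.13*x + 1.55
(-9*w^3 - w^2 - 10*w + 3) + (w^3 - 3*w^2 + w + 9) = -8*w^3 - 4*w^2 - 9*w + 12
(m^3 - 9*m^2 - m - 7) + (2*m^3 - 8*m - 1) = 3*m^3 - 9*m^2 - 9*m - 8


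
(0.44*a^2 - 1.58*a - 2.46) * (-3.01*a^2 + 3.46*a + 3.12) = -1.3244*a^4 + 6.2782*a^3 + 3.3106*a^2 - 13.4412*a - 7.6752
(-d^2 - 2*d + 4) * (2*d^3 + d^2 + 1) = -2*d^5 - 5*d^4 + 6*d^3 + 3*d^2 - 2*d + 4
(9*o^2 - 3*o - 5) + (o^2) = 10*o^2 - 3*o - 5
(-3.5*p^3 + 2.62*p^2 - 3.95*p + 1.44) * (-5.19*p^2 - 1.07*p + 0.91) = 18.165*p^5 - 9.8528*p^4 + 14.5121*p^3 - 0.862899999999999*p^2 - 5.1353*p + 1.3104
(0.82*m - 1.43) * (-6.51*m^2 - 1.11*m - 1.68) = -5.3382*m^3 + 8.3991*m^2 + 0.2097*m + 2.4024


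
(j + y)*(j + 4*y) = j^2 + 5*j*y + 4*y^2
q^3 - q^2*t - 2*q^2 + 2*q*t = q*(q - 2)*(q - t)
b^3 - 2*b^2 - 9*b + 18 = (b - 3)*(b - 2)*(b + 3)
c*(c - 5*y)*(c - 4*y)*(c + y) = c^4 - 8*c^3*y + 11*c^2*y^2 + 20*c*y^3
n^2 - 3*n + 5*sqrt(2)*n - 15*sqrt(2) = (n - 3)*(n + 5*sqrt(2))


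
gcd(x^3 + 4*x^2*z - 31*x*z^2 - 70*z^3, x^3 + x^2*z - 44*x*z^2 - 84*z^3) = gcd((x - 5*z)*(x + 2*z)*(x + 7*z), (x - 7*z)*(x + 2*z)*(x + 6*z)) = x + 2*z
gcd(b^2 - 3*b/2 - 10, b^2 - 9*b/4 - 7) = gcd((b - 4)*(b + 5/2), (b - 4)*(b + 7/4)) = b - 4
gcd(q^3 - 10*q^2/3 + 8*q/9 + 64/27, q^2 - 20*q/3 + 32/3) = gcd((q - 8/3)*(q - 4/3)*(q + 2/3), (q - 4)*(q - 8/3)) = q - 8/3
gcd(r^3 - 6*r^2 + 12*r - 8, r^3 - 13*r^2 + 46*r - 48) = r - 2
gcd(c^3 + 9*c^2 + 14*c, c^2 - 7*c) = c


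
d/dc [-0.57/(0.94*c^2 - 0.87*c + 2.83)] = (1.0716*c - 0.4959)/(0.94*c^2 - 0.87*c + 2.83)^2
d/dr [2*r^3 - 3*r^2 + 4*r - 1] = 6*r^2 - 6*r + 4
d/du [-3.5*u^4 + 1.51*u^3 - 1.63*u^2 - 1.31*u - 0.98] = -14.0*u^3 + 4.53*u^2 - 3.26*u - 1.31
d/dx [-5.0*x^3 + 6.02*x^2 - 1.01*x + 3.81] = -15.0*x^2 + 12.04*x - 1.01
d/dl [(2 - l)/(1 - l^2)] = (l^2 - 2*l*(l - 2) - 1)/(l^2 - 1)^2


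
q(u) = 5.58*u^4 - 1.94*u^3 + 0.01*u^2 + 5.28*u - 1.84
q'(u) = 22.32*u^3 - 5.82*u^2 + 0.02*u + 5.28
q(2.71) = 274.89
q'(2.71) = 406.82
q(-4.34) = 2113.69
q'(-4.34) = -1929.01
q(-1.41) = 18.23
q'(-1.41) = -68.89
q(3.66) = 923.79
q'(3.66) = 1021.69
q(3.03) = 430.62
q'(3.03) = 572.81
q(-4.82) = 3201.96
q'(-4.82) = -2629.43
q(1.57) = 32.87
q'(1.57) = 77.34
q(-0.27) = -3.20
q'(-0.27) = 4.41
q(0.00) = -1.84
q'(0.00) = 5.28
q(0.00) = -1.84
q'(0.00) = 5.28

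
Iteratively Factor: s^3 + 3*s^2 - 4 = (s + 2)*(s^2 + s - 2) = (s - 1)*(s + 2)*(s + 2)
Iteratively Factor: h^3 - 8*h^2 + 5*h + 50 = (h - 5)*(h^2 - 3*h - 10) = (h - 5)*(h + 2)*(h - 5)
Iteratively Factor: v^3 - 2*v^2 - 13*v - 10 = (v + 2)*(v^2 - 4*v - 5) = (v - 5)*(v + 2)*(v + 1)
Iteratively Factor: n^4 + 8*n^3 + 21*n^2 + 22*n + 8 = (n + 4)*(n^3 + 4*n^2 + 5*n + 2) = (n + 1)*(n + 4)*(n^2 + 3*n + 2) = (n + 1)^2*(n + 4)*(n + 2)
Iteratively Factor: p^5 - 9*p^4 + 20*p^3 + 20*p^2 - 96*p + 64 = (p - 4)*(p^4 - 5*p^3 + 20*p - 16) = (p - 4)*(p - 2)*(p^3 - 3*p^2 - 6*p + 8) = (p - 4)*(p - 2)*(p + 2)*(p^2 - 5*p + 4) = (p - 4)^2*(p - 2)*(p + 2)*(p - 1)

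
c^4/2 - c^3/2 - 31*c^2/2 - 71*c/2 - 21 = (c/2 + 1)*(c - 7)*(c + 1)*(c + 3)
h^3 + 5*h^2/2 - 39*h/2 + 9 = (h - 3)*(h - 1/2)*(h + 6)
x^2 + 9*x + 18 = (x + 3)*(x + 6)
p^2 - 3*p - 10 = (p - 5)*(p + 2)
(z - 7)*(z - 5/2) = z^2 - 19*z/2 + 35/2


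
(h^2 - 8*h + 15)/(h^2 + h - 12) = (h - 5)/(h + 4)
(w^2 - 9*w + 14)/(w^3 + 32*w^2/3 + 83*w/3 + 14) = 3*(w^2 - 9*w + 14)/(3*w^3 + 32*w^2 + 83*w + 42)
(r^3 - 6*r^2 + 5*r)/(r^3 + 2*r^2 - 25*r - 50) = r*(r - 1)/(r^2 + 7*r + 10)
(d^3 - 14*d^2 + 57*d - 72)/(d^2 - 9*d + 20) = (d^3 - 14*d^2 + 57*d - 72)/(d^2 - 9*d + 20)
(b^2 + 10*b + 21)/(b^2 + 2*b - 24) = (b^2 + 10*b + 21)/(b^2 + 2*b - 24)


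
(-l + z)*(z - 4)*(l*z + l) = -l^2*z^2 + 3*l^2*z + 4*l^2 + l*z^3 - 3*l*z^2 - 4*l*z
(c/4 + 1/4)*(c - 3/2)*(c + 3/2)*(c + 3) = c^4/4 + c^3 + 3*c^2/16 - 9*c/4 - 27/16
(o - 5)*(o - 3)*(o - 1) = o^3 - 9*o^2 + 23*o - 15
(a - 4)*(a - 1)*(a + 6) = a^3 + a^2 - 26*a + 24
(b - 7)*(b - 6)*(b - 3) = b^3 - 16*b^2 + 81*b - 126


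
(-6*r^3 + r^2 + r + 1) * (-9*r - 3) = 54*r^4 + 9*r^3 - 12*r^2 - 12*r - 3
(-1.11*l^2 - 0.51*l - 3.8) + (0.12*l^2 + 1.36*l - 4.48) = -0.99*l^2 + 0.85*l - 8.28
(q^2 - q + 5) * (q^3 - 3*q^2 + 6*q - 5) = q^5 - 4*q^4 + 14*q^3 - 26*q^2 + 35*q - 25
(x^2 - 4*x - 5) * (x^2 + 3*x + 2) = x^4 - x^3 - 15*x^2 - 23*x - 10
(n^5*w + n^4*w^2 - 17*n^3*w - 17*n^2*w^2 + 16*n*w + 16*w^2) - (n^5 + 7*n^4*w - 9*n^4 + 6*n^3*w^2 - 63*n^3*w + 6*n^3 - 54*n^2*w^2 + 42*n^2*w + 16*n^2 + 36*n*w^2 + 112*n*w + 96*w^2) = n^5*w - n^5 + n^4*w^2 - 7*n^4*w + 9*n^4 - 6*n^3*w^2 + 46*n^3*w - 6*n^3 + 37*n^2*w^2 - 42*n^2*w - 16*n^2 - 36*n*w^2 - 96*n*w - 80*w^2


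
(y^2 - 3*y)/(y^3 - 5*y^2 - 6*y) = (3 - y)/(-y^2 + 5*y + 6)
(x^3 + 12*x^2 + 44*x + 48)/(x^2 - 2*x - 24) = (x^2 + 8*x + 12)/(x - 6)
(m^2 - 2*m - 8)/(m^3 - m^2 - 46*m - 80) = (m - 4)/(m^2 - 3*m - 40)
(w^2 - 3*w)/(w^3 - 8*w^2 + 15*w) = 1/(w - 5)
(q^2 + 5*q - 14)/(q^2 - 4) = (q + 7)/(q + 2)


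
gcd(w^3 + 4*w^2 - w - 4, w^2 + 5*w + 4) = w^2 + 5*w + 4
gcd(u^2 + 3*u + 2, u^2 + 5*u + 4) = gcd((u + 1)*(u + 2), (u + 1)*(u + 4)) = u + 1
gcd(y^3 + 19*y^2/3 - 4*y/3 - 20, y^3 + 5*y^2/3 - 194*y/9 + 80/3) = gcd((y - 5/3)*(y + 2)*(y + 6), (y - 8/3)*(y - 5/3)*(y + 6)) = y^2 + 13*y/3 - 10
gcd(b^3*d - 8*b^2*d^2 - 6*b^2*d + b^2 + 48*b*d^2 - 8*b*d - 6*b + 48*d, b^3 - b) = 1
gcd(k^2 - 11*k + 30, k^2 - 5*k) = k - 5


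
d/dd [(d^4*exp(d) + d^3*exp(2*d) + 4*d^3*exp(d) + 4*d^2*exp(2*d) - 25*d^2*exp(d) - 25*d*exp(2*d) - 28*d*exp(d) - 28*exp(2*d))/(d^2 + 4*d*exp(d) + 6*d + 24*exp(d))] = ((d^2 + 4*d*exp(d) + 6*d + 24*exp(d))*(d^4 + 2*d^3*exp(d) + 8*d^3 + 11*d^2*exp(d) - 13*d^2 - 42*d*exp(d) - 78*d - 81*exp(d) - 28) - 2*(2*d*exp(d) + d + 14*exp(d) + 3)*(d^4 + d^3*exp(d) + 4*d^3 + 4*d^2*exp(d) - 25*d^2 - 25*d*exp(d) - 28*d - 28*exp(d)))*exp(d)/(d^2 + 4*d*exp(d) + 6*d + 24*exp(d))^2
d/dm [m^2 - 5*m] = 2*m - 5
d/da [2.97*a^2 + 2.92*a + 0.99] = 5.94*a + 2.92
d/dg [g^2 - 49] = 2*g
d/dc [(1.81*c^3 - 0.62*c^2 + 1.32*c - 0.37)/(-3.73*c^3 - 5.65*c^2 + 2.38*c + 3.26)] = (-12.5391*c^4 + 18.4628*c^3 + 19.5439*c^2 - 8.2234*c + 5.1838)/(13.9129*c^6 + 42.149*c^5 + 14.1677*c^4 - 51.2136*c^3 - 31.1736*c^2 + 15.5176*c + 10.6276)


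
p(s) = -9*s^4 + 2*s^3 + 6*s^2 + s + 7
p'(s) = -36*s^3 + 6*s^2 + 12*s + 1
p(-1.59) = -44.98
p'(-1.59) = 141.80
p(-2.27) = -226.72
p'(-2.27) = 425.77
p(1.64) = -31.51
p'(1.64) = -121.98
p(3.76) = -1596.95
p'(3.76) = -1782.72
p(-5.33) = -7394.31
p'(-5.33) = 5558.59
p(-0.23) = 7.04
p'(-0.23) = -1.00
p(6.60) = -16227.31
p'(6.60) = -10008.30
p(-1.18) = -6.56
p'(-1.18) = 54.34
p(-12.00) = -189221.00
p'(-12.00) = 62929.00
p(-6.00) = -11879.00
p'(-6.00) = 7921.00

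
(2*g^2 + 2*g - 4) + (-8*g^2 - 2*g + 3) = -6*g^2 - 1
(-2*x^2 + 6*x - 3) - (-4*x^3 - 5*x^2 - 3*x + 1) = 4*x^3 + 3*x^2 + 9*x - 4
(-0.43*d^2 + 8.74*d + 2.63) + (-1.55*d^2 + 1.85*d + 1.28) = -1.98*d^2 + 10.59*d + 3.91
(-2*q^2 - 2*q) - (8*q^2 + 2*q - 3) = -10*q^2 - 4*q + 3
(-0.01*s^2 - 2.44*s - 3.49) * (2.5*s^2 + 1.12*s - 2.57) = -0.025*s^4 - 6.1112*s^3 - 11.4321*s^2 + 2.362*s + 8.9693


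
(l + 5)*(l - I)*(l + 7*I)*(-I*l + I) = -I*l^4 + 6*l^3 - 4*I*l^3 + 24*l^2 - 2*I*l^2 - 30*l - 28*I*l + 35*I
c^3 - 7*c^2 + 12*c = c*(c - 4)*(c - 3)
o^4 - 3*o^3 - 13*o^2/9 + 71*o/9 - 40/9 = (o - 8/3)*(o - 1)^2*(o + 5/3)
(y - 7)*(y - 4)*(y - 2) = y^3 - 13*y^2 + 50*y - 56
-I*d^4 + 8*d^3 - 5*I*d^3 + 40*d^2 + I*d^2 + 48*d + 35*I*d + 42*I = (d + 2)*(d + 3)*(d + 7*I)*(-I*d + 1)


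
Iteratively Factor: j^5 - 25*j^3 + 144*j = (j)*(j^4 - 25*j^2 + 144) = j*(j - 3)*(j^3 + 3*j^2 - 16*j - 48) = j*(j - 4)*(j - 3)*(j^2 + 7*j + 12) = j*(j - 4)*(j - 3)*(j + 3)*(j + 4)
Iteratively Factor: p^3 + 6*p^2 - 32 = (p + 4)*(p^2 + 2*p - 8) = (p + 4)^2*(p - 2)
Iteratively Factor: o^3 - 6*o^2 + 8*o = (o - 2)*(o^2 - 4*o) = (o - 4)*(o - 2)*(o)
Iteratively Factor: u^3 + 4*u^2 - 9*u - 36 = (u + 3)*(u^2 + u - 12) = (u + 3)*(u + 4)*(u - 3)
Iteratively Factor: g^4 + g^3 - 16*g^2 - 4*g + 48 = (g + 4)*(g^3 - 3*g^2 - 4*g + 12) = (g - 3)*(g + 4)*(g^2 - 4) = (g - 3)*(g - 2)*(g + 4)*(g + 2)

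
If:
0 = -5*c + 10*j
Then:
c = 2*j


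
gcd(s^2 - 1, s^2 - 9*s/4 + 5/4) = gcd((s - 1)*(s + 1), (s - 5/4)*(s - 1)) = s - 1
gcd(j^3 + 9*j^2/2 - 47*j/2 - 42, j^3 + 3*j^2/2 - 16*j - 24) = j^2 - 5*j/2 - 6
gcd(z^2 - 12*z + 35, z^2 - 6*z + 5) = z - 5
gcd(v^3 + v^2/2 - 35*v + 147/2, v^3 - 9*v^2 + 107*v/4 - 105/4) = v^2 - 13*v/2 + 21/2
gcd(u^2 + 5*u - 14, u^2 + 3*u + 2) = 1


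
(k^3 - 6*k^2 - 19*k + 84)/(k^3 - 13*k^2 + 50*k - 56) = (k^2 + k - 12)/(k^2 - 6*k + 8)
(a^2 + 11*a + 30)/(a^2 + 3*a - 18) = (a + 5)/(a - 3)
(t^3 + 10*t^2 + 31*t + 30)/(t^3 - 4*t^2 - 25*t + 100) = (t^2 + 5*t + 6)/(t^2 - 9*t + 20)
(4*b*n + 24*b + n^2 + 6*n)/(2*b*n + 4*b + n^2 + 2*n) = (4*b*n + 24*b + n^2 + 6*n)/(2*b*n + 4*b + n^2 + 2*n)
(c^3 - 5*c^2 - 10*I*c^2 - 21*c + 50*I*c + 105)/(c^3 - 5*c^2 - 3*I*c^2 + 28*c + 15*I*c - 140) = (c - 3*I)/(c + 4*I)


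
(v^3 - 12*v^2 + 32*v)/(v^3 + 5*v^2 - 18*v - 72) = v*(v - 8)/(v^2 + 9*v + 18)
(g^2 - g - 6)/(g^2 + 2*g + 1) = (g^2 - g - 6)/(g^2 + 2*g + 1)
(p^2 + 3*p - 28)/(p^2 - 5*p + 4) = (p + 7)/(p - 1)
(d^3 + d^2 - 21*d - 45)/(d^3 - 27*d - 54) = (d - 5)/(d - 6)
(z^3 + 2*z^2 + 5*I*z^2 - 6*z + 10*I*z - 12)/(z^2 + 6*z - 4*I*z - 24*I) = (z^3 + z^2*(2 + 5*I) + z*(-6 + 10*I) - 12)/(z^2 + z*(6 - 4*I) - 24*I)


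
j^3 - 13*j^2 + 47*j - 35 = (j - 7)*(j - 5)*(j - 1)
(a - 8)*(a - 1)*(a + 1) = a^3 - 8*a^2 - a + 8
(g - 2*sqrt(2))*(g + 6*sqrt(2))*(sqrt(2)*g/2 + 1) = sqrt(2)*g^3/2 + 5*g^2 - 8*sqrt(2)*g - 24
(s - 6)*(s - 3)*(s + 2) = s^3 - 7*s^2 + 36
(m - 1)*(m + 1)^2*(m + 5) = m^4 + 6*m^3 + 4*m^2 - 6*m - 5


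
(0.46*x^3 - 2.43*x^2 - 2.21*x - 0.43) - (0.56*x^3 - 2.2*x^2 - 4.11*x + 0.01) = -0.1*x^3 - 0.23*x^2 + 1.9*x - 0.44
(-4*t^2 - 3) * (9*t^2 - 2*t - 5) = -36*t^4 + 8*t^3 - 7*t^2 + 6*t + 15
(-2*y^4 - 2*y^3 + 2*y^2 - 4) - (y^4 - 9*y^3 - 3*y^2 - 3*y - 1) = -3*y^4 + 7*y^3 + 5*y^2 + 3*y - 3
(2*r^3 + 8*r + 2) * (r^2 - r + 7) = 2*r^5 - 2*r^4 + 22*r^3 - 6*r^2 + 54*r + 14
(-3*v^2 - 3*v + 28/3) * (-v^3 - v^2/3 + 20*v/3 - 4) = 3*v^5 + 4*v^4 - 85*v^3/3 - 100*v^2/9 + 668*v/9 - 112/3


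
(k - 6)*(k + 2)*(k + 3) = k^3 - k^2 - 24*k - 36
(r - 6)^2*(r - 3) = r^3 - 15*r^2 + 72*r - 108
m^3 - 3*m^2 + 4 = (m - 2)^2*(m + 1)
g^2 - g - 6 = (g - 3)*(g + 2)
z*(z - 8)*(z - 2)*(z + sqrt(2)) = z^4 - 10*z^3 + sqrt(2)*z^3 - 10*sqrt(2)*z^2 + 16*z^2 + 16*sqrt(2)*z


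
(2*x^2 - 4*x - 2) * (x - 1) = 2*x^3 - 6*x^2 + 2*x + 2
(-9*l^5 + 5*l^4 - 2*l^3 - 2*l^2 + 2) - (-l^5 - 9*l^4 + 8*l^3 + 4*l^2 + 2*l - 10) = -8*l^5 + 14*l^4 - 10*l^3 - 6*l^2 - 2*l + 12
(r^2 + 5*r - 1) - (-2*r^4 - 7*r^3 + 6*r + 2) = 2*r^4 + 7*r^3 + r^2 - r - 3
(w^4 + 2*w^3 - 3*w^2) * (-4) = -4*w^4 - 8*w^3 + 12*w^2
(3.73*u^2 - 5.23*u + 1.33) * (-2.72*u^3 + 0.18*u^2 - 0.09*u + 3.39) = -10.1456*u^5 + 14.897*u^4 - 4.8947*u^3 + 13.3548*u^2 - 17.8494*u + 4.5087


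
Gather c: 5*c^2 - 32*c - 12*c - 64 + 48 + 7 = 5*c^2 - 44*c - 9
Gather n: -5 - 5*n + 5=-5*n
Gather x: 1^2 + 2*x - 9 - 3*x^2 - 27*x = -3*x^2 - 25*x - 8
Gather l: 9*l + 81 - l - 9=8*l + 72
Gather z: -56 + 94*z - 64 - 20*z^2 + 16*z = -20*z^2 + 110*z - 120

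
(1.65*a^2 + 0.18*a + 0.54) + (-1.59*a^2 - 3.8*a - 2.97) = 0.0599999999999998*a^2 - 3.62*a - 2.43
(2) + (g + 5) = g + 7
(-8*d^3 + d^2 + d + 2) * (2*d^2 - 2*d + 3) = -16*d^5 + 18*d^4 - 24*d^3 + 5*d^2 - d + 6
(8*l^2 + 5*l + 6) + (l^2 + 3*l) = 9*l^2 + 8*l + 6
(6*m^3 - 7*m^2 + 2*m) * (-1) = -6*m^3 + 7*m^2 - 2*m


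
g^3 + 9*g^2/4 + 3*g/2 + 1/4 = (g + 1/4)*(g + 1)^2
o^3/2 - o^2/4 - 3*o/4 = o*(o/2 + 1/2)*(o - 3/2)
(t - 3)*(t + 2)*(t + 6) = t^3 + 5*t^2 - 12*t - 36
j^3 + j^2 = j^2*(j + 1)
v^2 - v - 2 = (v - 2)*(v + 1)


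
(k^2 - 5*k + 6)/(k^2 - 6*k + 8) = (k - 3)/(k - 4)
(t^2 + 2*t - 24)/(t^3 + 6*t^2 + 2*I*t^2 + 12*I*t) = (t - 4)/(t*(t + 2*I))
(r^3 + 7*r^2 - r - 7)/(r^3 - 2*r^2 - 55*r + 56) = (r + 1)/(r - 8)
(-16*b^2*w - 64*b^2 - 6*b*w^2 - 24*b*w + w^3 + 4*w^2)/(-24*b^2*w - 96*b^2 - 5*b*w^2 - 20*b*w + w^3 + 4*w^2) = (2*b + w)/(3*b + w)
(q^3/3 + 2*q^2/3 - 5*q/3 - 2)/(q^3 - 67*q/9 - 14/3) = 3*(-q^3 - 2*q^2 + 5*q + 6)/(-9*q^3 + 67*q + 42)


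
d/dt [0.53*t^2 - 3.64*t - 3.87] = 1.06*t - 3.64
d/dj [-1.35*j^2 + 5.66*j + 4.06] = 5.66 - 2.7*j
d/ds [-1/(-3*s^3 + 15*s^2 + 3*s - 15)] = (-3*s^2 + 10*s + 1)/(3*(s^3 - 5*s^2 - s + 5)^2)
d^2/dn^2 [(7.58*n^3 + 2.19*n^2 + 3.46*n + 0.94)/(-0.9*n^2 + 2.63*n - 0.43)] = (7.105427357601e-15*n^5 - 2.8421709430404e-14*n^4 - 114.965944*n^3 + 51.950112*n^2 + 12.974748*n - 20.911902)/(0.729*n^6 - 6.3909*n^5 + 19.72053*n^4 - 24.298307*n^3 + 9.422031*n^2 - 1.458861*n + 0.079507)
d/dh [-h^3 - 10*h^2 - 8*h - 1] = -3*h^2 - 20*h - 8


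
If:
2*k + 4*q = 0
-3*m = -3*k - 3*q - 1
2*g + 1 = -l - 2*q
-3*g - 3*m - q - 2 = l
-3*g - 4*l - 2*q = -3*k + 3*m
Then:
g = -18/23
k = -14/23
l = -1/23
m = 2/69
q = 7/23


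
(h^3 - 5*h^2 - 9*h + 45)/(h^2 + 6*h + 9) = (h^2 - 8*h + 15)/(h + 3)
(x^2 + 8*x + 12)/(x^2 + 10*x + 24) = (x + 2)/(x + 4)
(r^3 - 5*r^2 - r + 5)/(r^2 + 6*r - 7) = (r^2 - 4*r - 5)/(r + 7)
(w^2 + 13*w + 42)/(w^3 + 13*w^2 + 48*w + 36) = (w + 7)/(w^2 + 7*w + 6)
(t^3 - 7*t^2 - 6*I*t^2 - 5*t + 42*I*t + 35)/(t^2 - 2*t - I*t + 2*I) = (t^2 - t*(7 + 5*I) + 35*I)/(t - 2)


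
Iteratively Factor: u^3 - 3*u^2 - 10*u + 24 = (u - 4)*(u^2 + u - 6) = (u - 4)*(u + 3)*(u - 2)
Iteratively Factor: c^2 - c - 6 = (c + 2)*(c - 3)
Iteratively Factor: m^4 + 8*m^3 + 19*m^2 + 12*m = (m + 3)*(m^3 + 5*m^2 + 4*m) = (m + 1)*(m + 3)*(m^2 + 4*m) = (m + 1)*(m + 3)*(m + 4)*(m)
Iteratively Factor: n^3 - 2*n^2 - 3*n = (n + 1)*(n^2 - 3*n) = n*(n + 1)*(n - 3)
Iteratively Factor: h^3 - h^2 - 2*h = (h - 2)*(h^2 + h) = h*(h - 2)*(h + 1)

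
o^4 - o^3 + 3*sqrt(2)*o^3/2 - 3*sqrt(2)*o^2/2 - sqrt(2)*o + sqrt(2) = (o - 1)*(o - sqrt(2)/2)*(o + sqrt(2))^2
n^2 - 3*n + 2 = (n - 2)*(n - 1)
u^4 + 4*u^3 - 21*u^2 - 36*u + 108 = (u - 3)*(u - 2)*(u + 3)*(u + 6)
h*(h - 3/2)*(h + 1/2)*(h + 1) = h^4 - 7*h^2/4 - 3*h/4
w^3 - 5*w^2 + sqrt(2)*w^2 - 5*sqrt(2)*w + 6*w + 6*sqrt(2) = (w - 3)*(w - 2)*(w + sqrt(2))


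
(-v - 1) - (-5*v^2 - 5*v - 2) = 5*v^2 + 4*v + 1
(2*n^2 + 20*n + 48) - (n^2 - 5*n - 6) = n^2 + 25*n + 54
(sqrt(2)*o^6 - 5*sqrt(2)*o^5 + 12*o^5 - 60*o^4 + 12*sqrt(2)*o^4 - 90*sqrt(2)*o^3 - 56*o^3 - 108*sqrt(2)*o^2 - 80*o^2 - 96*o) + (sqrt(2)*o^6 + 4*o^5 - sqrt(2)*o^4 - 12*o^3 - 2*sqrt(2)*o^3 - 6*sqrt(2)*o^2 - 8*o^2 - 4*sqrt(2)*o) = 2*sqrt(2)*o^6 - 5*sqrt(2)*o^5 + 16*o^5 - 60*o^4 + 11*sqrt(2)*o^4 - 92*sqrt(2)*o^3 - 68*o^3 - 114*sqrt(2)*o^2 - 88*o^2 - 96*o - 4*sqrt(2)*o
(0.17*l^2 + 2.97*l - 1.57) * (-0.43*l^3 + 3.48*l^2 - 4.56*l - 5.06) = -0.0731*l^5 - 0.6855*l^4 + 10.2355*l^3 - 19.867*l^2 - 7.869*l + 7.9442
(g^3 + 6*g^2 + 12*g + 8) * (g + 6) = g^4 + 12*g^3 + 48*g^2 + 80*g + 48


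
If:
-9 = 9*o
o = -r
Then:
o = -1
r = 1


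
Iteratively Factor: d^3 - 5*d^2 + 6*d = (d - 3)*(d^2 - 2*d) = d*(d - 3)*(d - 2)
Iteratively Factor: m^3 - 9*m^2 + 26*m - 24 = (m - 2)*(m^2 - 7*m + 12) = (m - 3)*(m - 2)*(m - 4)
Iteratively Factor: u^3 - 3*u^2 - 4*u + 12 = (u - 2)*(u^2 - u - 6) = (u - 3)*(u - 2)*(u + 2)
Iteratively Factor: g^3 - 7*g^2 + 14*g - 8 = (g - 1)*(g^2 - 6*g + 8) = (g - 4)*(g - 1)*(g - 2)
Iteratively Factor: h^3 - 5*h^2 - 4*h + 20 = (h - 5)*(h^2 - 4) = (h - 5)*(h - 2)*(h + 2)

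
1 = 1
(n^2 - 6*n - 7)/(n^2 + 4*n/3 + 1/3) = 3*(n - 7)/(3*n + 1)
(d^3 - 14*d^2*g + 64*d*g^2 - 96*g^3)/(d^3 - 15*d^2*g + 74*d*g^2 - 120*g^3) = (d - 4*g)/(d - 5*g)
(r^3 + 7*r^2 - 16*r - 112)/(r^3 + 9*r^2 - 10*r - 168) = (r + 4)/(r + 6)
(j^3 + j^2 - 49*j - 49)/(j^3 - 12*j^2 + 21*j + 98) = (j^2 + 8*j + 7)/(j^2 - 5*j - 14)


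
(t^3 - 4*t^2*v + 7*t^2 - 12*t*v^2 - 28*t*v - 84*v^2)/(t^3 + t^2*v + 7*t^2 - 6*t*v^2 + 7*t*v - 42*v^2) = (t^2 - 4*t*v - 12*v^2)/(t^2 + t*v - 6*v^2)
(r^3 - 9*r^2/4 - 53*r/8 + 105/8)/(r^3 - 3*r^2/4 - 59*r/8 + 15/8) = (4*r - 7)/(4*r - 1)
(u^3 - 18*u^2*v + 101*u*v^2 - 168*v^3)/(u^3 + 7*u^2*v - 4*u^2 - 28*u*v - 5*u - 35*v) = (-u^3 + 18*u^2*v - 101*u*v^2 + 168*v^3)/(-u^3 - 7*u^2*v + 4*u^2 + 28*u*v + 5*u + 35*v)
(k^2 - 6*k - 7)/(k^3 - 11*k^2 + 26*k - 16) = (k^2 - 6*k - 7)/(k^3 - 11*k^2 + 26*k - 16)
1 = 1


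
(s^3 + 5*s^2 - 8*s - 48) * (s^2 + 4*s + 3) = s^5 + 9*s^4 + 15*s^3 - 65*s^2 - 216*s - 144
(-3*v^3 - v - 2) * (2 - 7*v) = 21*v^4 - 6*v^3 + 7*v^2 + 12*v - 4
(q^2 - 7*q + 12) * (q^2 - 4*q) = q^4 - 11*q^3 + 40*q^2 - 48*q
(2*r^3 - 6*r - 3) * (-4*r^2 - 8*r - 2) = -8*r^5 - 16*r^4 + 20*r^3 + 60*r^2 + 36*r + 6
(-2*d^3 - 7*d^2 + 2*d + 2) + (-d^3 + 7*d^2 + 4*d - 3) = -3*d^3 + 6*d - 1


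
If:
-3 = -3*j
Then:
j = 1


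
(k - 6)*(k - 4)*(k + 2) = k^3 - 8*k^2 + 4*k + 48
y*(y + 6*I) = y^2 + 6*I*y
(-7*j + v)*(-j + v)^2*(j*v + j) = -7*j^4*v - 7*j^4 + 15*j^3*v^2 + 15*j^3*v - 9*j^2*v^3 - 9*j^2*v^2 + j*v^4 + j*v^3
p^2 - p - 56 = (p - 8)*(p + 7)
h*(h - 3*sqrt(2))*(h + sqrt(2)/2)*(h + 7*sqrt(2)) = h^4 + 9*sqrt(2)*h^3/2 - 38*h^2 - 21*sqrt(2)*h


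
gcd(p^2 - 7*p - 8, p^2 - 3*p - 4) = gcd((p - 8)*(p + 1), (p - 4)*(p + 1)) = p + 1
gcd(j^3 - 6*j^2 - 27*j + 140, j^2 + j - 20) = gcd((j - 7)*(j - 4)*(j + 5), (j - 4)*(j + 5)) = j^2 + j - 20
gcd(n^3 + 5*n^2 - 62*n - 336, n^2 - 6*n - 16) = n - 8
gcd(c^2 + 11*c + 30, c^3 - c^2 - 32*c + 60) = c + 6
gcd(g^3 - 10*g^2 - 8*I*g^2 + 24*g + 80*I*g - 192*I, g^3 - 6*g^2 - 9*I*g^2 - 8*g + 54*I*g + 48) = g^2 + g*(-6 - 8*I) + 48*I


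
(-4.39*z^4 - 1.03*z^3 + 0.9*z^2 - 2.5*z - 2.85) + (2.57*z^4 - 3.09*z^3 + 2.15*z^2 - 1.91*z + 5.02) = -1.82*z^4 - 4.12*z^3 + 3.05*z^2 - 4.41*z + 2.17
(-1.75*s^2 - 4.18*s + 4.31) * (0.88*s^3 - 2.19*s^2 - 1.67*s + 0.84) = -1.54*s^5 + 0.1541*s^4 + 15.8695*s^3 - 3.9283*s^2 - 10.7089*s + 3.6204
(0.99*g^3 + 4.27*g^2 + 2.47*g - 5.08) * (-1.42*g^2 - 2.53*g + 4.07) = -1.4058*g^5 - 8.5681*g^4 - 10.2812*g^3 + 18.3434*g^2 + 22.9053*g - 20.6756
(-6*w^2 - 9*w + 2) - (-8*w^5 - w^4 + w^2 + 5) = 8*w^5 + w^4 - 7*w^2 - 9*w - 3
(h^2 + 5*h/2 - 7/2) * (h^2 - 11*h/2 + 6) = h^4 - 3*h^3 - 45*h^2/4 + 137*h/4 - 21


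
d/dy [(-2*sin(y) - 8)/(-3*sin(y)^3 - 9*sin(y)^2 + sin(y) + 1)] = 2*(-6*sin(y)^3 - 45*sin(y)^2 - 72*sin(y) + 3)*cos(y)/(3*sin(y)^3 + 9*sin(y)^2 - sin(y) - 1)^2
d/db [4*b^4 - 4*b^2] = 16*b^3 - 8*b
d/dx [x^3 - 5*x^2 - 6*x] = 3*x^2 - 10*x - 6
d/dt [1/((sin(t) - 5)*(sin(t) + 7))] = -2*(sin(t) + 1)*cos(t)/((sin(t) - 5)^2*(sin(t) + 7)^2)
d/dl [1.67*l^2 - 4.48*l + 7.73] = 3.34*l - 4.48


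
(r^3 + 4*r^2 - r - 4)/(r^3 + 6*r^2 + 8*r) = (r^2 - 1)/(r*(r + 2))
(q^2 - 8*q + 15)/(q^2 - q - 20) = (q - 3)/(q + 4)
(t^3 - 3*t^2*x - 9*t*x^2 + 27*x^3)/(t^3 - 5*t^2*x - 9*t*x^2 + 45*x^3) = (-t + 3*x)/(-t + 5*x)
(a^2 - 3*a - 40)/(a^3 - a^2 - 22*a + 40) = (a - 8)/(a^2 - 6*a + 8)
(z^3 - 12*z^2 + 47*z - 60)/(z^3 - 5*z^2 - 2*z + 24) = (z - 5)/(z + 2)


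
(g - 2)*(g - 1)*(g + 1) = g^3 - 2*g^2 - g + 2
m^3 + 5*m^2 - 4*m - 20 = (m - 2)*(m + 2)*(m + 5)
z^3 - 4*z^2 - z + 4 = (z - 4)*(z - 1)*(z + 1)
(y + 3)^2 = y^2 + 6*y + 9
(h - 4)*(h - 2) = h^2 - 6*h + 8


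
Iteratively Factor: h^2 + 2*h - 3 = (h + 3)*(h - 1)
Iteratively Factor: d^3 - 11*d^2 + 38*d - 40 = (d - 2)*(d^2 - 9*d + 20) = (d - 5)*(d - 2)*(d - 4)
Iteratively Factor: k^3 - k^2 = (k)*(k^2 - k) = k^2*(k - 1)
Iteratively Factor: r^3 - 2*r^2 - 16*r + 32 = (r + 4)*(r^2 - 6*r + 8) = (r - 4)*(r + 4)*(r - 2)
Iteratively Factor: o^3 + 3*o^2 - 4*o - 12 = (o - 2)*(o^2 + 5*o + 6) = (o - 2)*(o + 3)*(o + 2)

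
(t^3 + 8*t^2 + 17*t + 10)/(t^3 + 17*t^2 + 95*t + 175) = (t^2 + 3*t + 2)/(t^2 + 12*t + 35)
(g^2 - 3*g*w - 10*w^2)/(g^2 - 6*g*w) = (g^2 - 3*g*w - 10*w^2)/(g*(g - 6*w))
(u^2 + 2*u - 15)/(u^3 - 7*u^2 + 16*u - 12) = (u + 5)/(u^2 - 4*u + 4)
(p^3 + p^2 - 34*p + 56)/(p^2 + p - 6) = (p^2 + 3*p - 28)/(p + 3)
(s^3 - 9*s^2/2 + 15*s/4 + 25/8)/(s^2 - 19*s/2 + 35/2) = (s^2 - 2*s - 5/4)/(s - 7)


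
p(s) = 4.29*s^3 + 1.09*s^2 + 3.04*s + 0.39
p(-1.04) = -6.42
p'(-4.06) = 206.33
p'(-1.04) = 14.69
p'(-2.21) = 61.08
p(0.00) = 0.39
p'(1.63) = 40.79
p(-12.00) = -7292.25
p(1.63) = 26.82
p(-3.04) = -119.30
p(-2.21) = -47.31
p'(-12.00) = 1830.16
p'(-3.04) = 115.35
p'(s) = 12.87*s^2 + 2.18*s + 3.04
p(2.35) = 69.23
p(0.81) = 5.85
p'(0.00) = 3.04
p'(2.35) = 79.24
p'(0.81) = 13.25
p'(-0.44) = 4.57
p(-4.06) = -281.09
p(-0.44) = -1.10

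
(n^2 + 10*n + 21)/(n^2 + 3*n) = (n + 7)/n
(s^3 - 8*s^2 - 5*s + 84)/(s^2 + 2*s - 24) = (s^2 - 4*s - 21)/(s + 6)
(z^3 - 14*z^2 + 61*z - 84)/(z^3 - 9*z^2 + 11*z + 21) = (z - 4)/(z + 1)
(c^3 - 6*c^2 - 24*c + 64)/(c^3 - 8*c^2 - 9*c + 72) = (c^2 + 2*c - 8)/(c^2 - 9)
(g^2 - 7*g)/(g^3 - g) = (g - 7)/(g^2 - 1)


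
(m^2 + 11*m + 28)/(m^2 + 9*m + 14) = (m + 4)/(m + 2)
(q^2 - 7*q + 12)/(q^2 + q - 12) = (q - 4)/(q + 4)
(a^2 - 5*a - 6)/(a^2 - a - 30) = (a + 1)/(a + 5)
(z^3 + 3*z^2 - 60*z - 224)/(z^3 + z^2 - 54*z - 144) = (z^2 + 11*z + 28)/(z^2 + 9*z + 18)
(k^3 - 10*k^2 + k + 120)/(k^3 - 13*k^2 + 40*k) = (k + 3)/k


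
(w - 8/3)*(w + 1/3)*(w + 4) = w^3 + 5*w^2/3 - 92*w/9 - 32/9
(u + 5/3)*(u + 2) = u^2 + 11*u/3 + 10/3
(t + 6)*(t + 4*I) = t^2 + 6*t + 4*I*t + 24*I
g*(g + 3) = g^2 + 3*g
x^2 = x^2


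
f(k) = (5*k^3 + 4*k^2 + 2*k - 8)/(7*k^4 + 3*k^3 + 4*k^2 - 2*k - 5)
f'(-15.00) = 0.00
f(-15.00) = -0.05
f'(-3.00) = -0.07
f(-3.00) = -0.22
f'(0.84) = 21.21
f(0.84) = -0.38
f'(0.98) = 1.24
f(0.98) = 0.41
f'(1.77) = -0.17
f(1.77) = 0.40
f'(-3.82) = -0.04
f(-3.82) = -0.17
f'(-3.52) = -0.05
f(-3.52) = -0.18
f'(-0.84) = -122.50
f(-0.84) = -8.12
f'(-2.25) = -0.17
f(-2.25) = -0.30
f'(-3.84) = -0.04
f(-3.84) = -0.17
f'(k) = (15*k^2 + 8*k + 2)/(7*k^4 + 3*k^3 + 4*k^2 - 2*k - 5) + (-28*k^3 - 9*k^2 - 8*k + 2)*(5*k^3 + 4*k^2 + 2*k - 8)/(7*k^4 + 3*k^3 + 4*k^2 - 2*k - 5)^2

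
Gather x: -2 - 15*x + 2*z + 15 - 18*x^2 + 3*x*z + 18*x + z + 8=-18*x^2 + x*(3*z + 3) + 3*z + 21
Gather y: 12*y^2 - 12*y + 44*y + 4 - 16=12*y^2 + 32*y - 12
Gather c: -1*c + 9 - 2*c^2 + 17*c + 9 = -2*c^2 + 16*c + 18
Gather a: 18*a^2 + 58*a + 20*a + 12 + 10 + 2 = 18*a^2 + 78*a + 24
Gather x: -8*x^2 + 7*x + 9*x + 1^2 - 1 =-8*x^2 + 16*x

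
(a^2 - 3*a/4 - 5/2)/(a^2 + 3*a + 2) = (4*a^2 - 3*a - 10)/(4*(a^2 + 3*a + 2))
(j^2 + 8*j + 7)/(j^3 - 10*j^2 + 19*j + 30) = (j + 7)/(j^2 - 11*j + 30)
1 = 1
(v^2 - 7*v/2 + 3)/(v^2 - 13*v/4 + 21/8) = 4*(v - 2)/(4*v - 7)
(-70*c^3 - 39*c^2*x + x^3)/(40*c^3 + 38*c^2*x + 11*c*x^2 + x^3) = (-7*c + x)/(4*c + x)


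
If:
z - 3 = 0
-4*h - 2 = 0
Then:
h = -1/2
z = 3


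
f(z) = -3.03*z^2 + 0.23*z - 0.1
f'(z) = 0.23 - 6.06*z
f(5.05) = -76.21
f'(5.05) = -30.37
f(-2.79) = -24.33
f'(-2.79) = 17.14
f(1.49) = -6.48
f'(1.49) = -8.80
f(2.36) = -16.43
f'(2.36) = -14.07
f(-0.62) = -1.41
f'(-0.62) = 3.99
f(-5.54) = -94.37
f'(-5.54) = 33.80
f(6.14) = -112.92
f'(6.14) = -36.98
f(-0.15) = -0.20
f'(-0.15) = 1.14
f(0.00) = -0.10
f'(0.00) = 0.23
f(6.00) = -107.80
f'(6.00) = -36.13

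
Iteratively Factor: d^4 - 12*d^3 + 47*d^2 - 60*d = (d - 5)*(d^3 - 7*d^2 + 12*d) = (d - 5)*(d - 3)*(d^2 - 4*d) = d*(d - 5)*(d - 3)*(d - 4)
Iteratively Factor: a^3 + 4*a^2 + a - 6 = (a - 1)*(a^2 + 5*a + 6) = (a - 1)*(a + 3)*(a + 2)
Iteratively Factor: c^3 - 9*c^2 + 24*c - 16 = (c - 4)*(c^2 - 5*c + 4) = (c - 4)^2*(c - 1)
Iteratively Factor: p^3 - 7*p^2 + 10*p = (p)*(p^2 - 7*p + 10) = p*(p - 2)*(p - 5)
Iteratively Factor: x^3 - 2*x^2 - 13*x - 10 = (x + 1)*(x^2 - 3*x - 10) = (x - 5)*(x + 1)*(x + 2)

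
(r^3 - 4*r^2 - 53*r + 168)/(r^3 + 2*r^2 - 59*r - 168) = (r - 3)/(r + 3)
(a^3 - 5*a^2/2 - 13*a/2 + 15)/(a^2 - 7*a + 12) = (a^2 + a/2 - 5)/(a - 4)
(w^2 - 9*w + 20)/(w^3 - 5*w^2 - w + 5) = (w - 4)/(w^2 - 1)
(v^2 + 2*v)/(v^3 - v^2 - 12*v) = (v + 2)/(v^2 - v - 12)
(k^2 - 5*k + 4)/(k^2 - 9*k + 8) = (k - 4)/(k - 8)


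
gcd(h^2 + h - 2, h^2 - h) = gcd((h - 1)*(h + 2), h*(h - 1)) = h - 1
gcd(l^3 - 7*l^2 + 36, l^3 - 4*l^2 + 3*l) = l - 3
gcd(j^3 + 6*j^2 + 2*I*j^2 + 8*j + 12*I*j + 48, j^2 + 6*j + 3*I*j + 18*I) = j + 6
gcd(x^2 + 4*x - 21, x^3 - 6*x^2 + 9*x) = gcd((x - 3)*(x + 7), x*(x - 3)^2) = x - 3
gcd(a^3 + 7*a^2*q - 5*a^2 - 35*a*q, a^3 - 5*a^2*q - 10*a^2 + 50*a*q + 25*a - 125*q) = a - 5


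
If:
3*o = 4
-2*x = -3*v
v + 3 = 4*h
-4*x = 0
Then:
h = 3/4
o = 4/3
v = 0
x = 0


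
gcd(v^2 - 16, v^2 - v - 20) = v + 4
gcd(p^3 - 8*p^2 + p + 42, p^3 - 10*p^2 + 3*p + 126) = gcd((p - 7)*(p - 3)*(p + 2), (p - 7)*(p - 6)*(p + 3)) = p - 7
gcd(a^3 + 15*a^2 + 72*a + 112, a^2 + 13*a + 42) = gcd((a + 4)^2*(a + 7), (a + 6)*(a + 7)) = a + 7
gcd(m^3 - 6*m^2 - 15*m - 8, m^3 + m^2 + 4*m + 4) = m + 1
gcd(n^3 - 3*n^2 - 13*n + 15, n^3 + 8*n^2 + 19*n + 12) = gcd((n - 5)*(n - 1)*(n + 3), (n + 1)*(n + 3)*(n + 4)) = n + 3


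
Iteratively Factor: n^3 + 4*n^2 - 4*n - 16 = (n + 2)*(n^2 + 2*n - 8) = (n + 2)*(n + 4)*(n - 2)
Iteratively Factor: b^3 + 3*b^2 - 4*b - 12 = (b + 3)*(b^2 - 4) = (b - 2)*(b + 3)*(b + 2)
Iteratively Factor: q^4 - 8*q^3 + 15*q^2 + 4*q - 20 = (q - 2)*(q^3 - 6*q^2 + 3*q + 10) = (q - 5)*(q - 2)*(q^2 - q - 2) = (q - 5)*(q - 2)^2*(q + 1)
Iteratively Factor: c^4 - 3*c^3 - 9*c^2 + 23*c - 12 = (c - 4)*(c^3 + c^2 - 5*c + 3) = (c - 4)*(c + 3)*(c^2 - 2*c + 1) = (c - 4)*(c - 1)*(c + 3)*(c - 1)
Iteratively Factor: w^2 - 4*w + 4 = (w - 2)*(w - 2)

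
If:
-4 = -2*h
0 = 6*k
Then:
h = 2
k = 0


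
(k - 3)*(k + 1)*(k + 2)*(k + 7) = k^4 + 7*k^3 - 7*k^2 - 55*k - 42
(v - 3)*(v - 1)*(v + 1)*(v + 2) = v^4 - v^3 - 7*v^2 + v + 6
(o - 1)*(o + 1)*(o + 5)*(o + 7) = o^4 + 12*o^3 + 34*o^2 - 12*o - 35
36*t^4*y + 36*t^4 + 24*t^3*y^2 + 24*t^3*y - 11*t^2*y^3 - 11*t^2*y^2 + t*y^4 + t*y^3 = (-6*t + y)^2*(t + y)*(t*y + t)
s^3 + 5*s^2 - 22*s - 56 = (s - 4)*(s + 2)*(s + 7)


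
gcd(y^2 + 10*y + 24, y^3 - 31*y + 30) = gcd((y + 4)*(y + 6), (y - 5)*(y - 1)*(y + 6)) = y + 6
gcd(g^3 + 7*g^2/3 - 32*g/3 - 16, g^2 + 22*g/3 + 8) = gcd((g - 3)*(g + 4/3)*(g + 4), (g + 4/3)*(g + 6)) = g + 4/3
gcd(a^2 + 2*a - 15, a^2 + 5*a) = a + 5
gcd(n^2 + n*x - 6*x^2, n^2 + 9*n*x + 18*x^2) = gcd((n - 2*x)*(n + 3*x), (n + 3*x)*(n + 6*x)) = n + 3*x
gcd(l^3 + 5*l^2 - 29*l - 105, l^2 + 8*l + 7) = l + 7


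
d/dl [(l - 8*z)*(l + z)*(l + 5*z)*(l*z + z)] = z*(4*l^3 - 6*l^2*z + 3*l^2 - 86*l*z^2 - 4*l*z - 40*z^3 - 43*z^2)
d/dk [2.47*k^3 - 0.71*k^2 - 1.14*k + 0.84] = 7.41*k^2 - 1.42*k - 1.14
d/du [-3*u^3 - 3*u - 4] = -9*u^2 - 3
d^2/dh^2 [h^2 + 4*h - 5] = 2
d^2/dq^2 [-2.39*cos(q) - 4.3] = 2.39*cos(q)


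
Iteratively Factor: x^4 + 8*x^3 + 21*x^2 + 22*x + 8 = (x + 4)*(x^3 + 4*x^2 + 5*x + 2) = (x + 1)*(x + 4)*(x^2 + 3*x + 2) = (x + 1)^2*(x + 4)*(x + 2)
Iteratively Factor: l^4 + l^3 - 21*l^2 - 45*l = (l - 5)*(l^3 + 6*l^2 + 9*l) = l*(l - 5)*(l^2 + 6*l + 9) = l*(l - 5)*(l + 3)*(l + 3)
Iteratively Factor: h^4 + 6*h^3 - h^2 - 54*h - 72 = (h + 3)*(h^3 + 3*h^2 - 10*h - 24) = (h + 2)*(h + 3)*(h^2 + h - 12) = (h + 2)*(h + 3)*(h + 4)*(h - 3)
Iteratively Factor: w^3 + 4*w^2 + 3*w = (w)*(w^2 + 4*w + 3) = w*(w + 1)*(w + 3)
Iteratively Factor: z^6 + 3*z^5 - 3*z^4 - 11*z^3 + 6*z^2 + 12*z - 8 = (z + 2)*(z^5 + z^4 - 5*z^3 - z^2 + 8*z - 4) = (z - 1)*(z + 2)*(z^4 + 2*z^3 - 3*z^2 - 4*z + 4) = (z - 1)*(z + 2)^2*(z^3 - 3*z + 2) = (z - 1)^2*(z + 2)^2*(z^2 + z - 2) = (z - 1)^3*(z + 2)^2*(z + 2)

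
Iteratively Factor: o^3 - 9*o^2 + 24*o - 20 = (o - 2)*(o^2 - 7*o + 10) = (o - 2)^2*(o - 5)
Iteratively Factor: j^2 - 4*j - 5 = (j - 5)*(j + 1)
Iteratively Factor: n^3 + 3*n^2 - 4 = (n + 2)*(n^2 + n - 2) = (n - 1)*(n + 2)*(n + 2)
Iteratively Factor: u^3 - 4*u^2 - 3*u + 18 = (u - 3)*(u^2 - u - 6) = (u - 3)^2*(u + 2)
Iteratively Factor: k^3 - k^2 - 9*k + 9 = (k + 3)*(k^2 - 4*k + 3) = (k - 3)*(k + 3)*(k - 1)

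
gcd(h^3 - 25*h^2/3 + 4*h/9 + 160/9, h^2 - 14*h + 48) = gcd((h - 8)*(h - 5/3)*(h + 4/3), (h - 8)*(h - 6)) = h - 8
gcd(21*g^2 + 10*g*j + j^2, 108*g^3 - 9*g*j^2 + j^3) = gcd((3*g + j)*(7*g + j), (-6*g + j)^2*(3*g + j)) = 3*g + j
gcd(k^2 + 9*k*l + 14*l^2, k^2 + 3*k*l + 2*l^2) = k + 2*l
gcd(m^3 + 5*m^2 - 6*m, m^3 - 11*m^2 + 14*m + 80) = 1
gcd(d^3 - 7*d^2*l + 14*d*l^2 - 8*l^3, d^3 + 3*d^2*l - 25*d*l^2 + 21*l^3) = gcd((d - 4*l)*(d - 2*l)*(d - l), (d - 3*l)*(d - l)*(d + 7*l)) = d - l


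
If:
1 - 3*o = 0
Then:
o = 1/3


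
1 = 1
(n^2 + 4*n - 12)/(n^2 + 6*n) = (n - 2)/n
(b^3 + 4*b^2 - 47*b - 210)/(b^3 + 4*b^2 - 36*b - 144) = (b^2 - 2*b - 35)/(b^2 - 2*b - 24)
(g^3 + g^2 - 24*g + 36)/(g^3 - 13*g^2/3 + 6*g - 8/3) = 3*(g^2 + 3*g - 18)/(3*g^2 - 7*g + 4)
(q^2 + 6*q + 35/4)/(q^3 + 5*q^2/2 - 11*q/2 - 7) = (q + 5/2)/(q^2 - q - 2)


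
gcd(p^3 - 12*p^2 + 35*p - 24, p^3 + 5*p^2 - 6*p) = p - 1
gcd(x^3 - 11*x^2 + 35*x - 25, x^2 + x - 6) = 1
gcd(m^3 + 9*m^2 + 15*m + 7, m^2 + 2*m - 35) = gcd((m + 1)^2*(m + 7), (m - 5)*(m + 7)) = m + 7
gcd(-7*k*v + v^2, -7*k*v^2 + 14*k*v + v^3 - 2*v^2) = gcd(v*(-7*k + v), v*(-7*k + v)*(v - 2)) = -7*k*v + v^2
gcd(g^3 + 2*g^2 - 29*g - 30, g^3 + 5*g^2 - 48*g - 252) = g + 6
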